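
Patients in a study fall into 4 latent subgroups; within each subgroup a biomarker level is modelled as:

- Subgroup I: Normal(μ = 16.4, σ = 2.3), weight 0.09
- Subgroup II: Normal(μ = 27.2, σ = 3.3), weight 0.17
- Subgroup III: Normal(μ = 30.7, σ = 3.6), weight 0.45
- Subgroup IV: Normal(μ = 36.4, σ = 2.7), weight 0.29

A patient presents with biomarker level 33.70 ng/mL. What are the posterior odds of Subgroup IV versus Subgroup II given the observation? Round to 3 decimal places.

8.799

Only the two components matter; the odds are (w_i f_i(x)) / (w_j f_j(x)).
Component likelihoods at x = 33.70 ng/mL:
  p_I = 8.98956e-14
  p_II = 0.0173752
  p_III = 0.0783089
  p_IV = 0.0896188
Odds = (0.29/0.17) × (0.0896188/0.0173752) = 1.70588 × 5.15787 ≈ 8.799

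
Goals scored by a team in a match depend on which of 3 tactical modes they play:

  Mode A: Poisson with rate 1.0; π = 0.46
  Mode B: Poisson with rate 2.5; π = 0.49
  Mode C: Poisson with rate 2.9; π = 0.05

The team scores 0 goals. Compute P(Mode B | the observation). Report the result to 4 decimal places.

Apply Bayes' rule: the posterior for each component is proportional to its prior times its likelihood at x.
Evaluate each component's likelihood at the observed value:
  p_A = 0.367879
  p_B = 0.082085
  p_C = 0.0550232
Multiply by the mixture weights:
  P(Z=A)·p_A = 0.46 × 0.367879 = 0.169225
  P(Z=B)·p_B = 0.49 × 0.082085 = 0.0402216
  P(Z=C)·p_C = 0.05 × 0.0550232 = 0.00275116
Evidence: 0.169225 + 0.0402216 + 0.00275116 = 0.212197
Responsibility of Mode B: 0.0402216 / 0.212197 ≈ 0.1895

0.1895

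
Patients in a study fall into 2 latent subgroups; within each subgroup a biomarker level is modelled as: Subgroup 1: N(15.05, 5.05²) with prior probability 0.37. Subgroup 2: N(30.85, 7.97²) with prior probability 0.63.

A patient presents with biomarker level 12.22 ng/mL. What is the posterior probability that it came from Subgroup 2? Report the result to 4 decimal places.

0.0759

The responsibility of component k is P(Z=k) f_k(x) divided by Σ_j P(Z=j) f_j(x).
Normal densities:
  f_1 = 0.0675188
  f_2 = 0.00325809
Multiply by the mixture weights:
  P(Z=1)·f_1 = 0.37 × 0.0675188 = 0.024982
  P(Z=2)·f_2 = 0.63 × 0.00325809 = 0.0020526
Marginal: 0.024982 + 0.0020526 = 0.0270346
P(Subgroup 2 | x) ≈ 0.0759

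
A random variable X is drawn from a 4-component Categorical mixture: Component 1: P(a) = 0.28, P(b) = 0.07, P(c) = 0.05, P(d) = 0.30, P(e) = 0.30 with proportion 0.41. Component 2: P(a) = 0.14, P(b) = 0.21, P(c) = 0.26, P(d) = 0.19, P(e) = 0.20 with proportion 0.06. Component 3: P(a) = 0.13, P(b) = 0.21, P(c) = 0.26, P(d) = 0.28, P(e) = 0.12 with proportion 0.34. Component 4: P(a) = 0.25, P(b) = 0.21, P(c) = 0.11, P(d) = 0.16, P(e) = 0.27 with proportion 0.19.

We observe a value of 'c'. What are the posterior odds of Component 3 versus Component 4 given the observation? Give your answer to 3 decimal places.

4.230

Only the two components matter; the odds are (π_i f_i(x)) / (π_j f_j(x)).
Evaluate each component's likelihood at the observed value:
  f_1 = 0.05
  f_2 = 0.26
  f_3 = 0.26
  f_4 = 0.11
0.0884 / 0.0209 ≈ 4.230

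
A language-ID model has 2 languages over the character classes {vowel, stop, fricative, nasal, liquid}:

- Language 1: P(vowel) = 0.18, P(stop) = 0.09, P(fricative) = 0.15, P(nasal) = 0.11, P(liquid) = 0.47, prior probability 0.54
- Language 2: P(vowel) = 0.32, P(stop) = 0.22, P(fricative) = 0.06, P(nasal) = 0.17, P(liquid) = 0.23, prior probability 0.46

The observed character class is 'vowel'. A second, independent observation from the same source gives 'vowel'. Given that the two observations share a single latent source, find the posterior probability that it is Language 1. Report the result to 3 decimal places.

By Bayes' theorem, P(k | x) = w_k f_k(x) / Σ_j w_j f_j(x).
Since both observations come from the same component, the likelihood for component k is f_k(x₁)·f_k(x₂).
  L_1 = [P(vowel | comp) = 0.18] × [0.18] = 0.0324
  L_2 = [P(vowel | comp) = 0.32] × [0.32] = 0.1024
Unnormalised posteriors:
  w_1·L_1 = 0.54 × 0.0324 = 0.017496
  w_2·L_2 = 0.46 × 0.1024 = 0.047104
Sum: 0.017496 + 0.047104 = 0.0646
P(Language 1 | data) ≈ 0.271

0.271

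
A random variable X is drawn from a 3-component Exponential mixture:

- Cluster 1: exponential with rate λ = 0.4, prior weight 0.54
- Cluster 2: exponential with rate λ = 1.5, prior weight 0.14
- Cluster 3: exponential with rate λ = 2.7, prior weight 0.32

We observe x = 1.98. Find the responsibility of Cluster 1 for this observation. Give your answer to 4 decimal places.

By Bayes' theorem, P(k | x) = π_k f_k(x) / Σ_j π_j f_j(x).
Evaluate each component's likelihood at the observed value:
  f_1 = 0.181175
  f_2 = 0.076955
  f_3 = 0.0128714
Weight by the priors:
  π_1·f_1 = 0.54 × 0.181175 = 0.0978346
  π_2·f_2 = 0.14 × 0.076955 = 0.0107737
  π_3·f_3 = 0.32 × 0.0128714 = 0.00411884
Evidence: 0.0978346 + 0.0107737 + 0.00411884 = 0.112727
Responsibility of Cluster 1: 0.0978346 / 0.112727 ≈ 0.8679

0.8679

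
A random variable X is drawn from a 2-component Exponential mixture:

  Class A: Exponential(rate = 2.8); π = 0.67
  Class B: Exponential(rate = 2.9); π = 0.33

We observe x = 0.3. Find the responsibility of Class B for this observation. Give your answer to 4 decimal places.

0.3311

By Bayes' theorem, P(k | x) = P(Z=k) f_k(x) / Σ_j P(Z=j) f_j(x).
Component likelihoods at x = 0.3:
  f_A = 2.8·e^(−2.8·0.3) = 2.8·e^(−0.8400) = 1.20879
  f_B = 2.9·e^(−2.9·0.3) = 2.9·e^(−0.8700) = 1.21496
Unnormalised posteriors:
  P(Z=A)·f_A = 0.67 × 1.20879 = 0.809889
  P(Z=B)·f_B = 0.33 × 1.21496 = 0.400937
Denominator: 0.809889 + 0.400937 = 1.21083
P(Class B | data) ≈ 0.3311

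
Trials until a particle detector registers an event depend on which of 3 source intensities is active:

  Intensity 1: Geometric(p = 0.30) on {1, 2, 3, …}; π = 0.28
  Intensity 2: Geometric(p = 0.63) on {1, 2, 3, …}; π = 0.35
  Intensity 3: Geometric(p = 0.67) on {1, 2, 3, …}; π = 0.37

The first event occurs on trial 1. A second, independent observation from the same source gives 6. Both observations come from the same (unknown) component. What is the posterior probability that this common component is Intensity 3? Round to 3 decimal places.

The responsibility of component k is π_k f_k(x) divided by Σ_j π_j f_j(x).
Since both observations come from the same component, the likelihood for component k is f_k(x₁)·f_k(x₂).
  p_1 = [0.30·(1−0.30)^0 = 0.30·1 = 0.3] × [0.050421] = 0.0151263
  p_2 = [0.63·(1−0.63)^0 = 0.63·1 = 0.63] × [0.00436867] = 0.00275226
  p_3 = [0.67·(1−0.67)^0 = 0.67·1 = 0.67] × [0.00262207] = 0.00175679
Weight by the priors:
  π_1·p_1 = 0.28 × 0.0151263 = 0.00423536
  π_2·p_2 = 0.35 × 0.00275226 = 0.000963292
  π_3·p_3 = 0.37 × 0.00175679 = 0.000650011
Marginal: 0.00423536 + 0.000963292 + 0.000650011 = 0.00584867
Responsibility of Intensity 3: 0.000650011 / 0.00584867 ≈ 0.111

0.111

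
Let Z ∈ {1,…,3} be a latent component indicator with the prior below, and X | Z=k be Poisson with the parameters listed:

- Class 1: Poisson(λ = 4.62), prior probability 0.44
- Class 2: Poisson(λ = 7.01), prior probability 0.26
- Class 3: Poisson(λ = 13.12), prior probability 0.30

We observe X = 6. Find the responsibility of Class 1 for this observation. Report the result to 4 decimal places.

Posterior ∝ prior × likelihood, so P(k | x) ∝ P(Z=k) f_k(x); normalise over all components.
Evaluate each component's likelihood at the observed value:
  L_1 = e^(−4.62)·4.62^6/6! = 0.13307
  L_2 = e^(−7.01)·7.01^6/6! = 0.148789
  L_3 = e^(−13.12)·13.12^6/6! = 0.0142013
Multiply by the mixture weights:
  P(Z=1)·L_1 = 0.44 × 0.13307 = 0.0585506
  P(Z=2)·L_2 = 0.26 × 0.148789 = 0.0386852
  P(Z=3)·L_3 = 0.30 × 0.0142013 = 0.00426038
Sum: 0.0585506 + 0.0386852 + 0.00426038 = 0.101496
P(Class 1 | the observation) = 0.0585506 / 0.101496 ≈ 0.5769

0.5769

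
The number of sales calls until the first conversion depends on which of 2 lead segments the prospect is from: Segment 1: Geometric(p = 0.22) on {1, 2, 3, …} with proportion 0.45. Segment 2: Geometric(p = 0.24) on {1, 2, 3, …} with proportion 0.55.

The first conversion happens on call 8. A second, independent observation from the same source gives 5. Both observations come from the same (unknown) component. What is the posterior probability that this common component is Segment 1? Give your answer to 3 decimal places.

0.478

By Bayes' theorem, P(k | x) = w_k f_k(x) / Σ_j w_j f_j(x).
Since both observations come from the same component, the likelihood for component k is f_k(x₁)·f_k(x₂).
  p_1 = [0.22·(1−0.22)^7 = 0.22·0.175656 = 0.0386443] × [0.0814331] = 0.00314692
  p_2 = [0.24·(1−0.24)^7 = 0.24·0.146452 = 0.0351485] × [0.0800692] = 0.00281431
Prior × likelihood for each component:
  w_1·p_1 = 0.45 × 0.00314692 = 0.00141611
  w_2·p_2 = 0.55 × 0.00281431 = 0.00154787
Evidence: 0.00141611 + 0.00154787 = 0.00296399
Responsibility of Segment 1: 0.00141611 / 0.00296399 ≈ 0.478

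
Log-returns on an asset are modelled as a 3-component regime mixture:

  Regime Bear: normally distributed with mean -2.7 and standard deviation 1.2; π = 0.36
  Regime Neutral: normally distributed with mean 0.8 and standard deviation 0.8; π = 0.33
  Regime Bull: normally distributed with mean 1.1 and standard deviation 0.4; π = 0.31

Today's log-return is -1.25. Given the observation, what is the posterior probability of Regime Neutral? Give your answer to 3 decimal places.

P(component k | x) = P(Z=k)·f_k(x) / marginal(x), where marginal(x) = Σ_j P(Z=j)·f_j(x).
Evaluate each component's likelihood at the observed value:
  p_Bear = 0.160206
  p_Neutral = 0.0187044
  p_Bull = 3.19064e-08
Weight by the priors:
  P(Z=Bear)·p_Bear = 0.36 × 0.160206 = 0.0576742
  P(Z=Neutral)·p_Neutral = 0.33 × 0.0187044 = 0.00617244
  P(Z=Bull)·p_Bull = 0.31 × 3.19064e-08 = 9.89097e-09
Sum: 0.0576742 + 0.00617244 + 9.89097e-09 = 0.0638466
P(Regime Neutral | data) ≈ 0.097

0.097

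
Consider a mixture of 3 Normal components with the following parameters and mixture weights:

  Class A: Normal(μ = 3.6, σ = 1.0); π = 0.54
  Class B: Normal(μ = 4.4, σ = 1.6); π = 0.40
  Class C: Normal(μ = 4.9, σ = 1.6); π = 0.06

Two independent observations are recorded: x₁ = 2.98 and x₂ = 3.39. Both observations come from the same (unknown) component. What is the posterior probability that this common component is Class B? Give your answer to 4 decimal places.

0.1631

P(component k | x) = π_k·f_k(x) / marginal(x), where marginal(x) = Σ_j π_j·f_j(x).
Since both observations come from the same component, the likelihood for component k is f_k(x₁)·f_k(x₂).
  p_A = [0.329184] × [0.390242] = 0.128461
  p_B = [0.168172] × [0.204297] = 0.034357
  p_C = [0.121366] × [0.159729] = 0.0193858
Multiply by the mixture weights:
  π_A·p_A = 0.54 × 0.128461 = 0.0693691
  π_B·p_B = 0.40 × 0.034357 = 0.0137428
  π_C·p_C = 0.06 × 0.0193858 = 0.00116315
Marginal: 0.0693691 + 0.0137428 + 0.00116315 = 0.0842751
Responsibility of Class B: 0.0137428 / 0.0842751 ≈ 0.1631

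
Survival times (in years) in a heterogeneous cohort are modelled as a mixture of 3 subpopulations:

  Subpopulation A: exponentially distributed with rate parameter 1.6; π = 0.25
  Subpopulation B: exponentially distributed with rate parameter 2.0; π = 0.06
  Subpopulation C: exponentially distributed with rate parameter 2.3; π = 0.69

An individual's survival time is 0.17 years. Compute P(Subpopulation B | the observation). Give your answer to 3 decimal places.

0.058

Posterior ∝ prior × likelihood, so P(k | x) ∝ P(Z=k) f_k(x); normalise over all components.
Exponential densities:
  L_A = 1.6·e^(−1.6·0.17) = 1.6·e^(−0.2720) = 1.21897
  L_B = 2.0·e^(−2.0·0.17) = 2.0·e^(−0.3400) = 1.42354
  L_C = 2.3·e^(−2.3·0.17) = 2.3·e^(−0.3910) = 1.55567
Prior × likelihood for each component:
  P(Z=A)·L_A = 0.25 × 1.21897 = 0.304742
  P(Z=B)·L_B = 0.06 × 1.42354 = 0.0854124
  P(Z=C)·L_C = 0.69 × 1.55567 = 1.07342
Denominator: 0.304742 + 0.0854124 + 1.07342 = 1.46357
So the posterior for Subpopulation B is 0.0854124 / 1.46357 ≈ 0.058.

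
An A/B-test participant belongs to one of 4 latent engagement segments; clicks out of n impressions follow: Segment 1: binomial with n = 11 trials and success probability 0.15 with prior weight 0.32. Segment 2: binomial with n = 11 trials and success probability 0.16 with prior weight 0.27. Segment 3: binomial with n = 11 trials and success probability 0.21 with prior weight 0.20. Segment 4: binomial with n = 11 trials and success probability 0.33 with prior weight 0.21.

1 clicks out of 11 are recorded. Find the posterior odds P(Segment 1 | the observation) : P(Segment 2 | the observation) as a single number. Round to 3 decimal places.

Posterior odds = (π_i f_i(x)) / (π_j f_j(x)); the normalising sum cancels.
Evaluate each component's likelihood at the observed value:
  f_1 = C(11,1)·0.15^1·0.85^10 = 11·0.15·0.196874 = 0.324843
  f_2 = C(11,1)·0.16^1·0.84^10 = 11·0.16·0.174901 = 0.307826
  f_3 = C(11,1)·0.21^1·0.79^10 = 11·0.21·0.0946828 = 0.218717
  f_4 = C(11,1)·0.33^1·0.67^10 = 11·0.33·0.0182284 = 0.066169
Odds = (0.32/0.27) × (0.324843/0.307826) = 1.18519 × 1.05528 ≈ 1.251

1.251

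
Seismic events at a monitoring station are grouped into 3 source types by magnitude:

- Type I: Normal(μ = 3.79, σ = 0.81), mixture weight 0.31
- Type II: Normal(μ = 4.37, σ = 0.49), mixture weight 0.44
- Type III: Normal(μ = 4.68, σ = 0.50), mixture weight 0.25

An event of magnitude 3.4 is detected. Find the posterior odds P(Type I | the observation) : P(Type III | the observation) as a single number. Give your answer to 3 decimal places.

The posterior odds equal the prior odds times the likelihood ratio: (P(Z=i)/P(Z=j))·(f_i(x)/f_j(x)).
Component likelihoods at x = 3.4:
  p_I = (1/(0.81·√(2π)))·exp(−(3.4−3.79)²/(2·0.81²)) = 0.492521·exp(-0.11591) = 0.438617
  p_II = (1/(0.49·√(2π)))·exp(−(3.4−4.37)²/(2·0.49²)) = 0.814168·exp(-1.95939) = 0.114752
  p_III = (1/(0.50·√(2π)))·exp(−(3.4−4.68)²/(2·0.50²)) = 0.797885·exp(-3.27680) = 0.0301192
Odds = (0.31/0.25) × (0.438617/0.0301192) = 1.24 × 14.5627 ≈ 18.058

18.058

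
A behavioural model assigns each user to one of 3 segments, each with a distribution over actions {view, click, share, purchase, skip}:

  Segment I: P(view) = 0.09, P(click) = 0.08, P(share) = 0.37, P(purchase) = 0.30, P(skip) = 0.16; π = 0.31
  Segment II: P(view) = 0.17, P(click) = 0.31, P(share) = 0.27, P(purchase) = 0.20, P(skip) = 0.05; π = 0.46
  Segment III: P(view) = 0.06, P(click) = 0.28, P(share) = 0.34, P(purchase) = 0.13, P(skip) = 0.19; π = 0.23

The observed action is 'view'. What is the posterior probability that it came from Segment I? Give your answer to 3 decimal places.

Posterior ∝ prior × likelihood, so P(k | x) ∝ π_k f_k(x); normalise over all components.
Evaluate each component's likelihood at the observed value:
  p_I = P(view | comp) = 0.09
  p_II = P(view | comp) = 0.17
  p_III = P(view | comp) = 0.06
Unnormalised posteriors:
  π_I·p_I = 0.31 × 0.09 = 0.0279
  π_II·p_II = 0.46 × 0.17 = 0.0782
  π_III·p_III = 0.23 × 0.06 = 0.0138
Sum: 0.0279 + 0.0782 + 0.0138 = 0.1199
P(Segment I | 'view') ≈ 0.233

0.233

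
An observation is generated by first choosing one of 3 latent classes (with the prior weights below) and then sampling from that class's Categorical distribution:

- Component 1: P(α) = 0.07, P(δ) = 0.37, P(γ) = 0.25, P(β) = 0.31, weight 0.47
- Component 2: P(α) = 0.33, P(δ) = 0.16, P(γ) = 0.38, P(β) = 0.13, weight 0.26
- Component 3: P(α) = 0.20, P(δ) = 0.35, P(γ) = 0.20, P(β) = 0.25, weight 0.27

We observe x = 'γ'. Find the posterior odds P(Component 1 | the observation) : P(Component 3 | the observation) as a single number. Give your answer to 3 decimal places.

2.176

Only the two components matter; the odds are (π_i f_i(x)) / (π_j f_j(x)).
Component likelihoods at x = 'γ':
  f_1 = P(γ | comp) = 0.25
  f_2 = P(γ | comp) = 0.38
  f_3 = P(γ | comp) = 0.20
Posterior odds = (π_1·f_1) / (π_3·f_3) = (0.47·0.25) / (0.27·0.2) = 0.1175 / 0.054 ≈ 2.176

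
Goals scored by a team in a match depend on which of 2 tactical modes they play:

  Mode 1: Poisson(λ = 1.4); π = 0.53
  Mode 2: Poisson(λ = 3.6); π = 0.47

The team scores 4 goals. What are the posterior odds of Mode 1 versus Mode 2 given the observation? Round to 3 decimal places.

0.233

Since P(k|x) ∝ w_k f_k(x), the posterior odds are w_i f_i(x) / (w_j f_j(x)).
Poisson probabilities:
  L_1 = e^(−1.4)·1.4^4/4! = 0.039472
  L_2 = e^(−3.6)·3.6^4/4! = 0.191222
Odds = (0.53/0.47) × (0.039472/0.191222) = 1.12766 × 0.206419 ≈ 0.233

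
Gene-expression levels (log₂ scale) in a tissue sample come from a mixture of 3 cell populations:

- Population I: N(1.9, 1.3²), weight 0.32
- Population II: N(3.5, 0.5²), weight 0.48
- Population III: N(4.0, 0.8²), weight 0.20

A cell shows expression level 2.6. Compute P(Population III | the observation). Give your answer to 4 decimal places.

0.1183

P(component k | x) = π_k·f_k(x) / marginal(x), where marginal(x) = Σ_j π_j·f_j(x).
Evaluate each component's likelihood at the observed value:
  f_I = 0.265465
  f_II = 0.1579
  f_III = 0.107847
Weight by the priors:
  π_I·f_I = 0.32 × 0.265465 = 0.0849487
  π_II·f_II = 0.48 × 0.1579 = 0.0757922
  π_III·f_III = 0.20 × 0.107847 = 0.0215693
Evidence: 0.0849487 + 0.0757922 + 0.0215693 = 0.18231
P(Population III | x) ≈ 0.1183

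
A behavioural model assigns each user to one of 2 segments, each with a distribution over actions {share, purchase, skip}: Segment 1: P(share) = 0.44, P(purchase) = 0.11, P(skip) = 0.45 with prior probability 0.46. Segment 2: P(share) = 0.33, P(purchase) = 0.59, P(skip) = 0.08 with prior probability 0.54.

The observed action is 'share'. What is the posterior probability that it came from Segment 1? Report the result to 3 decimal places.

0.532

By Bayes' theorem, P(k | x) = π_k f_k(x) / Σ_j π_j f_j(x).
Categorical probabilities:
  L_1 = P(share | comp) = 0.44
  L_2 = P(share | comp) = 0.33
Weight by the priors:
  π_1·L_1 = 0.46 × 0.44 = 0.2024
  π_2·L_2 = 0.54 × 0.33 = 0.1782
Sum: 0.2024 + 0.1782 = 0.3806
Responsibility of Segment 1: 0.2024 / 0.3806 ≈ 0.532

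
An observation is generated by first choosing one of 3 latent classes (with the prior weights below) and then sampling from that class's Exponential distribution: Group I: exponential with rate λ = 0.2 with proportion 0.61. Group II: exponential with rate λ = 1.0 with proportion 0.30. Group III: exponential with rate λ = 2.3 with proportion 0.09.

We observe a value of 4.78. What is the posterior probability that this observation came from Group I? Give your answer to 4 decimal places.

Posterior ∝ prior × likelihood, so P(k | x) ∝ P(Z=k) f_k(x); normalise over all components.
Exponential densities:
  p_I = 0.0768855
  p_II = 0.008396
  p_III = 3.86451e-05
Multiply by the mixture weights:
  P(Z=I)·p_I = 0.61 × 0.0768855 = 0.0469002
  P(Z=II)·p_II = 0.30 × 0.008396 = 0.0025188
  P(Z=III)·p_III = 0.09 × 3.86451e-05 = 3.47806e-06
Sum: 0.0469002 + 0.0025188 + 3.47806e-06 = 0.0494224
Responsibility of Group I: 0.0469002 / 0.0494224 ≈ 0.9490

0.9490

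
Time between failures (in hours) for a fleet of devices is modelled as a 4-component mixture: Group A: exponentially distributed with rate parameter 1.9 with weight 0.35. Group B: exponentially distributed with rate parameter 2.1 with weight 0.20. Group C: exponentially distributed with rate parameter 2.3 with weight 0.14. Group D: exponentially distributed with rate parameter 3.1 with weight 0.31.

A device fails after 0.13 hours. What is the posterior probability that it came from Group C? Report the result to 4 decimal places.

0.1388

By Bayes' theorem, P(k | x) = P(Z=k) f_k(x) / Σ_j P(Z=j) f_j(x).
Component likelihoods at x = 0.13 hours:
  p_A = 1.9·e^(−1.9·0.13) = 1.9·e^(−0.2470) = 1.48417
  p_B = 2.1·e^(−2.1·0.13) = 2.1·e^(−0.2730) = 1.59829
  p_C = 2.3·e^(−2.3·0.13) = 2.3·e^(−0.2990) = 1.70559
  p_D = 3.1·e^(−3.1·0.13) = 3.1·e^(−0.4030) = 2.07177
Weight by the priors:
  P(Z=A)·p_A = 0.35 × 1.48417 = 0.519459
  P(Z=B)·p_B = 0.20 × 1.59829 = 0.319659
  P(Z=C)·p_C = 0.14 × 1.70559 = 0.238782
  P(Z=D)·p_D = 0.31 × 2.07177 = 0.642248
Denominator: 0.519459 + 0.319659 + 0.238782 + 0.642248 = 1.72015
P(Group C | 0.13 hours) = 0.238782 / 1.72015 ≈ 0.1388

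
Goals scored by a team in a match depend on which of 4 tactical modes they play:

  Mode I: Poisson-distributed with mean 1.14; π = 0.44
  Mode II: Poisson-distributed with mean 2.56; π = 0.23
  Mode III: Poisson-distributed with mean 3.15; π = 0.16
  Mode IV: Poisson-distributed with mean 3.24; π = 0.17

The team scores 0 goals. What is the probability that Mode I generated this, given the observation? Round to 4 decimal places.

The responsibility of component k is w_k f_k(x) divided by Σ_j w_j f_j(x).
Component likelihoods at x = 0 goals:
  f_I = e^(−1.14)·1.14^0/0! = 0.319819
  f_II = e^(−2.56)·2.56^0/0! = 0.0773047
  f_III = e^(−3.15)·3.15^0/0! = 0.0428521
  f_IV = e^(−3.24)·3.24^0/0! = 0.0391639
Unnormalised posteriors:
  w_I·f_I = 0.44 × 0.319819 = 0.14072
  w_II·f_II = 0.23 × 0.0773047 = 0.0177801
  w_III·f_III = 0.16 × 0.0428521 = 0.00685634
  w_IV·f_IV = 0.17 × 0.0391639 = 0.00665786
Normaliser: 0.14072 + 0.0177801 + 0.00685634 + 0.00665786 = 0.172015
P(Mode I | the observation) = 0.14072 / 0.172015 ≈ 0.8181

0.8181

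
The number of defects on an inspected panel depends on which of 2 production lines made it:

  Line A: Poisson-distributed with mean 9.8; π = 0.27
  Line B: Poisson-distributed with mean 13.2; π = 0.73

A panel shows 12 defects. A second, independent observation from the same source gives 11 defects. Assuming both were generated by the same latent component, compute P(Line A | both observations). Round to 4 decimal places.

Apply Bayes' rule: the posterior for each component is proportional to its prior times its likelihood at x.
Since both observations come from the same component, the likelihood for component k is f_k(x₁)·f_k(x₂).
  L_A = [0.0908427] × [0.111236] = 0.010105
  L_B = [0.108109] × [0.0982812] = 0.0106251
Unnormalised posteriors:
  π_A·L_A = 0.27 × 0.010105 = 0.00272834
  π_B·L_B = 0.73 × 0.0106251 = 0.00775633
Marginal: 0.00272834 + 0.00775633 = 0.0104847
P(Line A | data) ≈ 0.2602

0.2602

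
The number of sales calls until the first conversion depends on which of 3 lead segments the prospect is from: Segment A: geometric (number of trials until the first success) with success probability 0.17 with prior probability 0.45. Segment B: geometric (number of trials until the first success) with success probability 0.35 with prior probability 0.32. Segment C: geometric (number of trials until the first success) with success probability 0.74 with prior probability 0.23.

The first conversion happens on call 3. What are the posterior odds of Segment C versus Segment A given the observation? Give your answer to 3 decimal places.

0.218

Posterior odds = (P(Z=i) f_i(x)) / (P(Z=j) f_j(x)); the normalising sum cancels.
Evaluate each component's likelihood at the observed value:
  L_A = 0.17·(1−0.17)^2 = 0.17·0.6889 = 0.117113
  L_B = 0.35·(1−0.35)^2 = 0.35·0.4225 = 0.147875
  L_C = 0.74·(1−0.74)^2 = 0.74·0.0676 = 0.050024
Posterior odds = (P(Z=C)·L_C) / (P(Z=A)·L_A) = (0.23·0.050024) / (0.45·0.117113) = 0.0115055 / 0.0527009 ≈ 0.218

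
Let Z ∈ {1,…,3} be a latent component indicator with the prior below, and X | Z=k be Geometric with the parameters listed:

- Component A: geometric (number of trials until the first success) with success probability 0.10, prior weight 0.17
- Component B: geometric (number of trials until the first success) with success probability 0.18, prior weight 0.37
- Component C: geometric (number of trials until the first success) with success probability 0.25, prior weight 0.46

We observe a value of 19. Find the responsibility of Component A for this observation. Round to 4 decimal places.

Apply Bayes' rule: the posterior for each component is proportional to its prior times its likelihood at x.
Component likelihoods at x = 19:
  p_A = 0.10·(1−0.10)^18 = 0.10·0.150095 = 0.0150095
  p_B = 0.18·(1−0.18)^18 = 0.18·0.0280963 = 0.00505734
  p_C = 0.25·(1−0.25)^18 = 0.25·0.00563771 = 0.00140943
Multiply by the mixture weights:
  π_A·p_A = 0.17 × 0.0150095 = 0.00255161
  π_B·p_B = 0.37 × 0.00505734 = 0.00187121
  π_C·p_C = 0.46 × 0.00140943 = 0.000648337
Normaliser: 0.00255161 + 0.00187121 + 0.000648337 = 0.00507116
P(Component A | x) ≈ 0.5032

0.5032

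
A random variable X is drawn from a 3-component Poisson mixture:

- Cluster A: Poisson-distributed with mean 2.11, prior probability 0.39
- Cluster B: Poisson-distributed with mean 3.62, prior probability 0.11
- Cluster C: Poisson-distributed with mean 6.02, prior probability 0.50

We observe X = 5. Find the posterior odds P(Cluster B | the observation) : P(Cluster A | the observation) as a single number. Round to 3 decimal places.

0.926

Since P(k|x) ∝ π_k f_k(x), the posterior odds are π_i f_i(x) / (π_j f_j(x)).
Component likelihoods at x = 5:
  f_A = e^(−2.11)·2.11^5/5! = 0.0422542
  f_B = e^(−3.62)·3.62^5/5! = 0.138744
  f_C = e^(−6.02)·6.02^5/5! = 0.160084
Odds = (0.11/0.39) × (0.138744/0.0422542) = 0.282051 × 3.28357 ≈ 0.926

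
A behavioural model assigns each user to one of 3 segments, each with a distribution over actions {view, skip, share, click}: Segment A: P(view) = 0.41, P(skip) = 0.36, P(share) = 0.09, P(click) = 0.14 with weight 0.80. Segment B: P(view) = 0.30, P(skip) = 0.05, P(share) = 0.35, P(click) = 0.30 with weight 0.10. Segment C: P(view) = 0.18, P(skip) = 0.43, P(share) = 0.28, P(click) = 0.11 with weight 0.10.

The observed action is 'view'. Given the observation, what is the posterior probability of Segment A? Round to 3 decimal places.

The responsibility of component k is w_k f_k(x) divided by Σ_j w_j f_j(x).
Categorical probabilities:
  L_A = P(view | comp) = 0.41
  L_B = P(view | comp) = 0.30
  L_C = P(view | comp) = 0.18
Prior × likelihood for each component:
  w_A·L_A = 0.80 × 0.41 = 0.328
  w_B·L_B = 0.10 × 0.3 = 0.03
  w_C·L_C = 0.10 × 0.18 = 0.018
Evidence: 0.328 + 0.03 + 0.018 = 0.376
So the posterior for Segment A is 0.328 / 0.376 ≈ 0.872.

0.872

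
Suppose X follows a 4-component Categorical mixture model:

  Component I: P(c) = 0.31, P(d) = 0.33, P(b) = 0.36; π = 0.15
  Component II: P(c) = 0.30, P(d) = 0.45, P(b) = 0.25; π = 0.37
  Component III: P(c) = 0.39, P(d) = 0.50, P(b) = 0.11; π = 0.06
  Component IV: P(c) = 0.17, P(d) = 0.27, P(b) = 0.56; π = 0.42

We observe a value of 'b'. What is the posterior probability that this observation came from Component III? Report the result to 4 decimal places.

0.0170

The responsibility of component k is π_k f_k(x) divided by Σ_j π_j f_j(x).
Evaluate each component's likelihood at the observed value:
  f_I = P(b | comp) = 0.36
  f_II = P(b | comp) = 0.25
  f_III = P(b | comp) = 0.11
  f_IV = P(b | comp) = 0.56
Unnormalised posteriors:
  π_I·f_I = 0.15 × 0.36 = 0.054
  π_II·f_II = 0.37 × 0.25 = 0.0925
  π_III·f_III = 0.06 × 0.11 = 0.0066
  π_IV·f_IV = 0.42 × 0.56 = 0.2352
Marginal: 0.054 + 0.0925 + 0.0066 + 0.2352 = 0.3883
P(Component III | 'b') ≈ 0.0170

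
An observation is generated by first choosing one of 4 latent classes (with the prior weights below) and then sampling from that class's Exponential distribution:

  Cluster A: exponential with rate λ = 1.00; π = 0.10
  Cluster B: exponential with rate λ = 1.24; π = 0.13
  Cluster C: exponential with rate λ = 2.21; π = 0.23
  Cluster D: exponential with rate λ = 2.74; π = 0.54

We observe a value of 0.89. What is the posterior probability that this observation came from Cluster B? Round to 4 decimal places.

The responsibility of component k is w_k f_k(x) divided by Σ_j w_j f_j(x).
Component likelihoods at x = 0.89:
  p_A = 0.410656
  p_B = 0.411277
  p_C = 0.309157
  p_D = 0.239155
Unnormalised posteriors:
  w_A·p_A = 0.10 × 0.410656 = 0.0410656
  w_B·p_B = 0.13 × 0.411277 = 0.053466
  w_C·p_C = 0.23 × 0.309157 = 0.071106
  w_D·p_D = 0.54 × 0.239155 = 0.129144
Marginal: 0.0410656 + 0.053466 + 0.071106 + 0.129144 = 0.294781
So the posterior for Cluster B is 0.053466 / 0.294781 ≈ 0.1814.

0.1814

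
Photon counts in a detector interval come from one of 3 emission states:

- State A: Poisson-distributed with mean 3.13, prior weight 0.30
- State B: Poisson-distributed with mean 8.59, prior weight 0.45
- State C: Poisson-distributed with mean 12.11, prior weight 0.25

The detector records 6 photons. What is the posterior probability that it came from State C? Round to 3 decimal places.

0.086

The responsibility of component k is P(Z=k) f_k(x) divided by Σ_j P(Z=j) f_j(x).
Evaluate each component's likelihood at the observed value:
  p_A = 0.0570942
  p_B = 0.103762
  p_C = 0.0241116
Weight by the priors:
  P(Z=A)·p_A = 0.30 × 0.0570942 = 0.0171283
  P(Z=B)·p_B = 0.45 × 0.103762 = 0.0466927
  P(Z=C)·p_C = 0.25 × 0.0241116 = 0.0060279
Sum: 0.0171283 + 0.0466927 + 0.0060279 = 0.0698489
P(State C | x) ≈ 0.086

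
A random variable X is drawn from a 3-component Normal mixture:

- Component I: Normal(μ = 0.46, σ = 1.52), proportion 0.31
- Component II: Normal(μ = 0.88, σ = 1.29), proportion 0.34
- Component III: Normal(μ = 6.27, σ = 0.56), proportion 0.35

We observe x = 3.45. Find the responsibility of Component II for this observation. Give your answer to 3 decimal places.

Apply Bayes' rule: the posterior for each component is proportional to its prior times its likelihood at x.
Evaluate each component's likelihood at the observed value:
  L_I = (1/(1.52·√(2π)))·exp(−(3.45−0.46)²/(2·1.52²)) = 0.262462·exp(-1.93475) = 0.0379153
  L_II = (1/(1.29·√(2π)))·exp(−(3.45−0.88)²/(2·1.29²)) = 0.309258·exp(-1.98453) = 0.0425061
  L_III = (1/(0.56·√(2π)))·exp(−(3.45−6.27)²/(2·0.56²)) = 0.712397·exp(-12.67921) = 2.21928e-06
Weight by the priors:
  w_I·L_I = 0.31 × 0.0379153 = 0.0117537
  w_II·L_II = 0.34 × 0.0425061 = 0.0144521
  w_III·L_III = 0.35 × 2.21928e-06 = 7.76747e-07
Denominator: 0.0117537 + 0.0144521 + 7.76747e-07 = 0.0262066
P(Component II | x) ≈ 0.551

0.551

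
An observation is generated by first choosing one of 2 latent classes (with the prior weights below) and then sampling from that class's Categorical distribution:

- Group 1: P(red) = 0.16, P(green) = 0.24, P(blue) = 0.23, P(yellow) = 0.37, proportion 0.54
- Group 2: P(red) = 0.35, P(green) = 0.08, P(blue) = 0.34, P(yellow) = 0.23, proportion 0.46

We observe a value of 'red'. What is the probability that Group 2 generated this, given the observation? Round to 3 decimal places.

0.651

By Bayes' theorem, P(k | x) = π_k f_k(x) / Σ_j π_j f_j(x).
Component likelihoods at x = 'red':
  p_1 = 0.16
  p_2 = 0.35
Unnormalised posteriors:
  π_1·p_1 = 0.54 × 0.16 = 0.0864
  π_2·p_2 = 0.46 × 0.35 = 0.161
Denominator: 0.0864 + 0.161 = 0.2474
So the posterior for Group 2 is 0.161 / 0.2474 ≈ 0.651.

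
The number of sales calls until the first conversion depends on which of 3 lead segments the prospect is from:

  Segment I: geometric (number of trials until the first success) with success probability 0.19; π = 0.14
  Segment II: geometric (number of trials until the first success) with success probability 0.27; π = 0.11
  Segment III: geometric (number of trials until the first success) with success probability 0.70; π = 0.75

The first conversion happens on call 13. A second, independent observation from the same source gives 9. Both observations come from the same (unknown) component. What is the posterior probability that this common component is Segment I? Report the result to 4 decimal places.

Apply Bayes' rule: the posterior for each component is proportional to its prior times its likelihood at x.
Since both observations come from the same component, the likelihood for component k is f_k(x₁)·f_k(x₂).
  p_I = [0.19·(1−0.19)^12 = 0.19·0.0797664 = 0.0151556] × [0.0352074] = 0.00053359
  p_II = [0.27·(1−0.27)^12 = 0.27·0.022902 = 0.00618355] × [0.0217744] = 0.000134643
  p_III = [0.70·(1−0.70)^12 = 0.70·5.31441e-07 = 3.72009e-07] × [4.5927e-05] = 1.70852e-11
Prior × likelihood for each component:
  w_I·p_I = 0.14 × 0.00053359 = 7.47026e-05
  w_II·p_II = 0.11 × 0.000134643 = 1.48108e-05
  w_III·p_III = 0.75 × 1.70852e-11 = 1.28139e-11
Denominator: 7.47026e-05 + 1.48108e-05 + 1.28139e-11 = 8.95134e-05
So the posterior for Segment I is 7.47026e-05 / 8.95134e-05 ≈ 0.8345.

0.8345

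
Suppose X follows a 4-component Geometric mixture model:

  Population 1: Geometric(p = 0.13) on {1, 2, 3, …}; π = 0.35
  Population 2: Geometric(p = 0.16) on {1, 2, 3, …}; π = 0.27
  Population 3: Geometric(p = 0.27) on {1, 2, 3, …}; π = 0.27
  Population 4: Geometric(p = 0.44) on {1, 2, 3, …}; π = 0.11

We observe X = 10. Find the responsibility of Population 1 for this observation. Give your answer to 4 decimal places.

By Bayes' theorem, P(k | x) = π_k f_k(x) / Σ_j π_j f_j(x).
Geometric probabilities:
  L_1 = 0.0371207
  L_2 = 0.0333145
  L_3 = 0.0158953
  L_4 = 0.00238311
Prior × likelihood for each component:
  π_1·L_1 = 0.35 × 0.0371207 = 0.0129923
  π_2·L_2 = 0.27 × 0.0333145 = 0.00899492
  π_3·L_3 = 0.27 × 0.0158953 = 0.00429174
  π_4·L_4 = 0.11 × 0.00238311 = 0.000262143
Denominator: 0.0129923 + 0.00899492 + 0.00429174 + 0.000262143 = 0.0265411
P(Population 1 | the observation) = 0.0129923 / 0.0265411 ≈ 0.4895

0.4895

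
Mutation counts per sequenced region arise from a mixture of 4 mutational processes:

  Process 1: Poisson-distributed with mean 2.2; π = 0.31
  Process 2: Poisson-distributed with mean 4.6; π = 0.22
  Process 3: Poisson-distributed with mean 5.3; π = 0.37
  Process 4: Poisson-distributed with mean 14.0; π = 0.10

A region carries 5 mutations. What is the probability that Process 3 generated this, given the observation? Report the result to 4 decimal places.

0.5480

Posterior ∝ prior × likelihood, so P(k | x) ∝ P(Z=k) f_k(x); normalise over all components.
Component likelihoods at x = 5 mutations:
  f_1 = e^(−2.2)·2.2^5/5! = 0.0475866
  f_2 = e^(−4.6)·4.6^5/5! = 0.172526
  f_3 = e^(−5.3)·5.3^5/5! = 0.173955
  f_4 = e^(−14.0)·14.0^5/5! = 0.0037268
Multiply by the mixture weights:
  P(Z=1)·f_1 = 0.31 × 0.0475866 = 0.0147518
  P(Z=2)·f_2 = 0.22 × 0.172526 = 0.0379556
  P(Z=3)·f_3 = 0.37 × 0.173955 = 0.0643634
  P(Z=4)·f_4 = 0.10 × 0.0037268 = 0.00037268
Denominator: 0.0147518 + 0.0379556 + 0.0643634 + 0.00037268 = 0.117444
So the posterior for Process 3 is 0.0643634 / 0.117444 ≈ 0.5480.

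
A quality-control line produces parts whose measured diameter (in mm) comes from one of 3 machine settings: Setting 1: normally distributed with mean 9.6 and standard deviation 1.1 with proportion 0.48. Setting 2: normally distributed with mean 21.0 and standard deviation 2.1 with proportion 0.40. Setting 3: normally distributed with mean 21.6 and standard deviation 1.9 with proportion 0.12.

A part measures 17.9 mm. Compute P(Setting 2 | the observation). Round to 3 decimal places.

Posterior ∝ prior × likelihood, so P(k | x) ∝ π_k f_k(x); normalise over all components.
Component likelihoods at x = 17.9 mm:
  f_1 = 1.5721e-13
  f_2 = 0.0638994
  f_3 = 0.0315269
Weight by the priors:
  π_1·f_1 = 0.48 × 1.5721e-13 = 7.5461e-14
  π_2·f_2 = 0.40 × 0.0638994 = 0.0255598
  π_3·f_3 = 0.12 × 0.0315269 = 0.00378323
Sum: 7.5461e-14 + 0.0255598 + 0.00378323 = 0.029343
So the posterior for Setting 2 is 0.0255598 / 0.029343 ≈ 0.871.

0.871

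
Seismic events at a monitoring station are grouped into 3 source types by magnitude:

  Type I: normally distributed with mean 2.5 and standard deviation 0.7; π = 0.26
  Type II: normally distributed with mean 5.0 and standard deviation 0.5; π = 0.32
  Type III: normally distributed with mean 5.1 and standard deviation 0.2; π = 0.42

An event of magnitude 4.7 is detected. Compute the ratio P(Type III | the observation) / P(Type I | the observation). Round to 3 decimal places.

106.816

The posterior odds equal the prior odds times the likelihood ratio: (w_i/w_j)·(f_i(x)/f_j(x)).
Normal densities:
  f_I = 0.00408253
  f_II = 0.666449
  f_III = 0.269955
0.113381 / 0.00106146 ≈ 106.816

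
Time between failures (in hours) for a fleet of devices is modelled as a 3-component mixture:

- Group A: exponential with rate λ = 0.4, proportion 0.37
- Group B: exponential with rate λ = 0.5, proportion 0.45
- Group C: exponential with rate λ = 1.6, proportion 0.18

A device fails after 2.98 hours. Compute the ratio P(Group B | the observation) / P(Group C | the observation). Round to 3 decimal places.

20.721

Since P(k|x) ∝ P(Z=k) f_k(x), the posterior odds are P(Z=i) f_i(x) / (P(Z=j) f_j(x)).
Evaluate each component's likelihood at the observed value:
  L_A = 0.121445
  L_B = 0.112686
  L_C = 0.0135958
0.0507088 / 0.00244724 ≈ 20.721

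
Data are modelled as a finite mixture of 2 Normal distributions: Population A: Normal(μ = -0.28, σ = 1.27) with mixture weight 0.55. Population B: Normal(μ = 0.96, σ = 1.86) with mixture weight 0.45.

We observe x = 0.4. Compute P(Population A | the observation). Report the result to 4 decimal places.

0.6187

Apply Bayes' rule: the posterior for each component is proportional to its prior times its likelihood at x.
Component likelihoods at x = 0.4:
  L_A = 0.272178
  L_B = 0.204981
Prior × likelihood for each component:
  P(Z=A)·L_A = 0.55 × 0.272178 = 0.149698
  P(Z=B)·L_B = 0.45 × 0.204981 = 0.0922414
Denominator: 0.149698 + 0.0922414 = 0.241939
P(Population A | data) ≈ 0.6187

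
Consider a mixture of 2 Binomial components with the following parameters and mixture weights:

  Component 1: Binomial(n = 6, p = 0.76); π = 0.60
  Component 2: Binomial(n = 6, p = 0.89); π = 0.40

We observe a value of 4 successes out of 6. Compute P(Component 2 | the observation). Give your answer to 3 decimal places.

The responsibility of component k is w_k f_k(x) divided by Σ_j w_j f_j(x).
Evaluate each component's likelihood at the observed value:
  f_1 = C(6,4)·0.76^4·0.24^2 = 15·0.333622·0.0576 = 0.288249
  f_2 = C(6,4)·0.89^4·0.11^2 = 15·0.627422·0.0121 = 0.113877
Multiply by the mixture weights:
  w_1·f_1 = 0.60 × 0.288249 = 0.17295
  w_2·f_2 = 0.40 × 0.113877 = 0.0455509
Sum: 0.17295 + 0.0455509 = 0.2185
P(Component 2 | the observation) ≈ 0.208

0.208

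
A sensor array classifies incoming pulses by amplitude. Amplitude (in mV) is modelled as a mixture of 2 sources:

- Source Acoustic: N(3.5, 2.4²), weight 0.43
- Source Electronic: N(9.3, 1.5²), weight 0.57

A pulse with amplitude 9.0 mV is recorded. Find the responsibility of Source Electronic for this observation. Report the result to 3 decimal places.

0.966

The responsibility of component k is π_k f_k(x) divided by Σ_j π_j f_j(x).
Component likelihoods at x = 9.0 mV:
  L_Acoustic = 0.0120309
  L_Electronic = 0.260695
Multiply by the mixture weights:
  π_Acoustic·L_Acoustic = 0.43 × 0.0120309 = 0.0051733
  π_Electronic·L_Electronic = 0.57 × 0.260695 = 0.148596
Evidence: 0.0051733 + 0.148596 = 0.15377
Responsibility of Source Electronic: 0.148596 / 0.15377 ≈ 0.966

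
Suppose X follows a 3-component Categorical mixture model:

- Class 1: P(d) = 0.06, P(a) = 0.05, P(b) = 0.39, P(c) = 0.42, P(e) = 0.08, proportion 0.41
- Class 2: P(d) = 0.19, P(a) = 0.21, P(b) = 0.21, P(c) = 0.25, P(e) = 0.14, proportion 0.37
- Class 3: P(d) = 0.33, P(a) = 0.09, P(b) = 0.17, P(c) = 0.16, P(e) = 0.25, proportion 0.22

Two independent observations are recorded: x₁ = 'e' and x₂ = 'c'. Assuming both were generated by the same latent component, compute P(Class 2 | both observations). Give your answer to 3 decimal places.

P(component k | x) = P(Z=k)·f_k(x) / marginal(x), where marginal(x) = Σ_j P(Z=j)·f_j(x).
Since both observations come from the same component, the likelihood for component k is f_k(x₁)·f_k(x₂).
  p_1 = [P(e | comp) = 0.08] × [0.42] = 0.0336
  p_2 = [P(e | comp) = 0.14] × [0.25] = 0.035
  p_3 = [P(e | comp) = 0.25] × [0.16] = 0.04
Unnormalised posteriors:
  P(Z=1)·p_1 = 0.41 × 0.0336 = 0.013776
  P(Z=2)·p_2 = 0.37 × 0.035 = 0.01295
  P(Z=3)·p_3 = 0.22 × 0.04 = 0.0088
Sum: 0.013776 + 0.01295 + 0.0088 = 0.035526
Responsibility of Class 2: 0.01295 / 0.035526 ≈ 0.365

0.365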